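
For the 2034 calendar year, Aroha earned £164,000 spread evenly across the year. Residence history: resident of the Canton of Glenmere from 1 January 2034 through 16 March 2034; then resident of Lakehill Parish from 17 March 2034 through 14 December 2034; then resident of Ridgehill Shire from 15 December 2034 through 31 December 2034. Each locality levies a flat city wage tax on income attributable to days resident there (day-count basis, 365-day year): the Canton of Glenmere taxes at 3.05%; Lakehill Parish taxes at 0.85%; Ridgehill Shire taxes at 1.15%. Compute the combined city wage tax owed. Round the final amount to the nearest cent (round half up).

The Canton of Glenmere, 1 January – 16 March 2034: 75 days → £164,000 × 3.05% × 75/365 = £1,027.8082
Lakehill Parish, 17 March – 14 December 2034: 273 days → £164,000 × 0.85% × 273/365 = £1,042.6356
Ridgehill Shire, 15 December – 31 December 2034: 17 days → £164,000 × 1.15% × 17/365 = £87.8411
Total = £2,158.2849

£2,158.28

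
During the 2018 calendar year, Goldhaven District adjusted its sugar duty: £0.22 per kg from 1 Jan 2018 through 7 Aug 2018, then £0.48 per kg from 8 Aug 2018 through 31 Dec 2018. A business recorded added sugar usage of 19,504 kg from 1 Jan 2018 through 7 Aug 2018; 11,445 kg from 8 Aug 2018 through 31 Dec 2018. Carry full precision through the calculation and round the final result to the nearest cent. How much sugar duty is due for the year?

£9,784.48

1 Jan – 7 Aug 2018: 19,504 kg at £0.22/kg → £4,290.88
8 Aug – 31 Dec 2018: 11,445 kg at £0.48/kg → £5,493.60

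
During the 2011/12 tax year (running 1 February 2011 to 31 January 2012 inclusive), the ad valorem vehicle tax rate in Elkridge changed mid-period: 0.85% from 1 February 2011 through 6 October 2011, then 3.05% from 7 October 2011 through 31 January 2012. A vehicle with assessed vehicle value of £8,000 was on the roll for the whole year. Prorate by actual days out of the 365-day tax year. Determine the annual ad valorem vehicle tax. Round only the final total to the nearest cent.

1 February – 6 October 2011: 248 days at 0.85% → £8,000 × 0.85% × 248/365 = £46.2027
7 October 2011 – 31 January 2012: 117 days at 3.05% → £8,000 × 3.05% × 117/365 = £78.2137
Total = £124.4164

£124.42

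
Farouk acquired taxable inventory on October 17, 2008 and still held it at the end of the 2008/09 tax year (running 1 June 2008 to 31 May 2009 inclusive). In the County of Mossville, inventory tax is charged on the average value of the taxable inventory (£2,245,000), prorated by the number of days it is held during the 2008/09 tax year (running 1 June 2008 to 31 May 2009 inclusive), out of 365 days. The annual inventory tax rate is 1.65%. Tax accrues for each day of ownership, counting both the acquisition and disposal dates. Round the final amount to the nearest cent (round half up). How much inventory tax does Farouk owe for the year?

£23,037.39

Days held (October 17, 2008 – May 31, 2009): 227 out of 365
Tax = £2,245,000 × 1.65% × 227/365 = £23,037.3904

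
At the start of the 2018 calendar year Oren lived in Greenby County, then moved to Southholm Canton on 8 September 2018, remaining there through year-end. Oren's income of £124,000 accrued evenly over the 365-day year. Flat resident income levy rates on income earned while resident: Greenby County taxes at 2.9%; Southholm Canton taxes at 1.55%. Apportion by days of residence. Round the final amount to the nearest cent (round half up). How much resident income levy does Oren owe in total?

Greenby County, 1 January – 7 September 2018: 250 days → £124,000 × 2.9% × 250/365 = £2,463.0137
Southholm Canton, 8 September – 31 December 2018: 115 days → £124,000 × 1.55% × 115/365 = £605.5616
Total = £3,068.5753

£3,068.58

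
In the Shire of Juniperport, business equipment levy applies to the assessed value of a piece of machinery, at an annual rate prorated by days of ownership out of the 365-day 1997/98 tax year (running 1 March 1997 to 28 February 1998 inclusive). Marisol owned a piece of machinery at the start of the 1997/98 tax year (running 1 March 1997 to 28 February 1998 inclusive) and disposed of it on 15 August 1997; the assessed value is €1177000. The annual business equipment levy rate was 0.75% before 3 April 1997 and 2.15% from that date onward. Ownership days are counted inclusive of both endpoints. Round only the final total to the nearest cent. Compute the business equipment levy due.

1 March – 2 April 1997: 33 days at 0.75% → €1177000 × 0.75% × 33/365 = €798.1027
3 April – 15 August 1997: 135 days at 2.15% → €1177000 × 2.15% × 135/365 = €9359.5685
Total = €10157.6712

€10157.67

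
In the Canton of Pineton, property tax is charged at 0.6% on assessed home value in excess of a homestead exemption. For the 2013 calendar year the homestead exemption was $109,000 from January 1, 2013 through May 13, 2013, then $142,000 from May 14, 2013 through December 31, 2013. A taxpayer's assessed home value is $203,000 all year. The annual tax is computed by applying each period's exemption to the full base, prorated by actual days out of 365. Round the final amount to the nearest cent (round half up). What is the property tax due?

January 1 – May 13, 2013: 133 days, exemption $109,000 → ($203,000 − $109,000) × 0.6% × 133/365 = $205.5123
May 14 – December 31, 2013: 232 days, exemption $142,000 → ($203,000 − $142,000) × 0.6% × 232/365 = $232.6356
Total = $438.1479

$438.15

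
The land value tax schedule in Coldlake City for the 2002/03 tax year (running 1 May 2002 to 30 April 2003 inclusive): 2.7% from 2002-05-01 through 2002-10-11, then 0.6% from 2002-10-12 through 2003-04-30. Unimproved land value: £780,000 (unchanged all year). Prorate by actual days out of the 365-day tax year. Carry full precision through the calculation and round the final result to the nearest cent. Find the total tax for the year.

£12,039.78

2002-05-01 to 2002-10-11: 164 days at 2.7% → £780,000 × 2.7% × 164/365 = £9,462.5753
2002-10-12 to 2003-04-30: 201 days at 0.6% → £780,000 × 0.6% × 201/365 = £2,577.2055
Total = £12,039.7808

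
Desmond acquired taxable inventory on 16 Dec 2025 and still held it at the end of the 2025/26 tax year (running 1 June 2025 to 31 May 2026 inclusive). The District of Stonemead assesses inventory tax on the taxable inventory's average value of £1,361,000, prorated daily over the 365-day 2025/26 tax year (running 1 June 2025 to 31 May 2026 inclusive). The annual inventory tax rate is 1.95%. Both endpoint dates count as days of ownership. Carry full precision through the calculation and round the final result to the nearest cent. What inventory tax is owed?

£12,142.73

Days held (16 Dec 2025 – 31 May 2026): 167 out of 365
Tax = £1,361,000 × 1.95% × 167/365 = £12,142.7301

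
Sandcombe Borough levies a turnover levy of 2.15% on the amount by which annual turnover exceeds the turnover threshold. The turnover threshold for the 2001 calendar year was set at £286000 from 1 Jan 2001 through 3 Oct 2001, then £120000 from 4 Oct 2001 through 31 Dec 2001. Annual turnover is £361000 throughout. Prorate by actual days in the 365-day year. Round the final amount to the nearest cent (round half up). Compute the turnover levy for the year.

1 Jan – 3 Oct 2001: 276 days, exemption £286000 → (£361000 − £286000) × 2.15% × 276/365 = £1219.3151
4 Oct – 31 Dec 2001: 89 days, exemption £120000 → (£361000 − £120000) × 2.15% × 89/365 = £1263.4342
Total = £2482.7493

£2482.75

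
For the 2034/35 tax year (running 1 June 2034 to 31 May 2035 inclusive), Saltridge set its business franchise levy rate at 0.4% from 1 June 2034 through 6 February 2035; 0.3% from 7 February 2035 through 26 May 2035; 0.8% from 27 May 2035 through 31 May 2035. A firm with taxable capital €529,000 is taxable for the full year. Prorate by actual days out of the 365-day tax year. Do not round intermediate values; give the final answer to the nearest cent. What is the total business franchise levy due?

€1,987.01

1 June 2034 – 6 February 2035: 251 days at 0.4% → €529,000 × 0.4% × 251/365 = €1,455.1123
7 February – 26 May 2035: 109 days at 0.3% → €529,000 × 0.3% × 109/365 = €473.9260
27 May – 31 May 2035: 5 days at 0.8% → €529,000 × 0.8% × 5/365 = €57.9726
Total = €1,987.0110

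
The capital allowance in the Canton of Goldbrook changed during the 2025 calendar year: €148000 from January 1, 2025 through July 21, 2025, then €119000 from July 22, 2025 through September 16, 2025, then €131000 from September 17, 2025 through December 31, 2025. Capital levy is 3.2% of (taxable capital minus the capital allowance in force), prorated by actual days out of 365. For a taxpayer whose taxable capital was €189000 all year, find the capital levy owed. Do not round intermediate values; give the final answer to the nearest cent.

€1614.90

January 1 – July 21, 2025: 202 days, exemption €148000 → (€189000 − €148000) × 3.2% × 202/365 = €726.0932
July 22 – September 16, 2025: 57 days, exemption €119000 → (€189000 − €119000) × 3.2% × 57/365 = €349.8082
September 17 – December 31, 2025: 106 days, exemption €131000 → (€189000 − €131000) × 3.2% × 106/365 = €539.0027
Total = €1614.9041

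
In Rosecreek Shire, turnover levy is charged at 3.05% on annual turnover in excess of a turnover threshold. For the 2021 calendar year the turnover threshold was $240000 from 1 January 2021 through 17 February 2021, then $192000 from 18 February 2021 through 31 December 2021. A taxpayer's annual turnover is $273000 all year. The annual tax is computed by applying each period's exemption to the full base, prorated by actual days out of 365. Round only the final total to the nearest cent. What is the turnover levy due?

1 January – 17 February 2021: 48 days, exemption $240000 → ($273000 − $240000) × 3.05% × 48/365 = $132.3616
18 February – 31 December 2021: 317 days, exemption $192000 → ($273000 − $192000) × 3.05% × 317/365 = $2145.6123
Total = $2277.9740

$2277.97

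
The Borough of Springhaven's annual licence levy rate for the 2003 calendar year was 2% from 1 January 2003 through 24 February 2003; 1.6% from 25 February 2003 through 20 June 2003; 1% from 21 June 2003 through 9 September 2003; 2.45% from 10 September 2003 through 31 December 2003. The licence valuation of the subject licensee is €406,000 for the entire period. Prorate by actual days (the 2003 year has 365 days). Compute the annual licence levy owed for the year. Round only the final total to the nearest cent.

€7,268.51

1 January – 24 February 2003: 55 days at 2% → €406,000 × 2% × 55/365 = €1,223.5616
25 February – 20 June 2003: 116 days at 1.6% → €406,000 × 1.6% × 116/365 = €2,064.4822
21 June – 9 September 2003: 81 days at 1% → €406,000 × 1% × 81/365 = €900.9863
10 September – 31 December 2003: 113 days at 2.45% → €406,000 × 2.45% × 113/365 = €3,079.4822
Total = €7,268.5123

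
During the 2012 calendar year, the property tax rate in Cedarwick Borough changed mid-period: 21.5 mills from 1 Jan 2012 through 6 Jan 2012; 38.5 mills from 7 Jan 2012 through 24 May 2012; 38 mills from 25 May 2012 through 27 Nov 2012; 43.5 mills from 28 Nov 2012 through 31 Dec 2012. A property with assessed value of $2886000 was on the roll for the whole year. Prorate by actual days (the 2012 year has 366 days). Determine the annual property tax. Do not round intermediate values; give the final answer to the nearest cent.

$110909.93

1 Jan – 6 Jan 2012: 6 days at 21.5 mills → $2886000 × 2.15% × 6/366 = $1017.1967
7 Jan – 24 May 2012: 139 days at 38.5 mills → $2886000 × 3.85% × 139/366 = $42197.8934
25 May – 27 Nov 2012: 187 days at 38 mills → $2886000 × 3.8% × 187/366 = $56032.5574
28 Nov – 31 Dec 2012: 34 days at 43.5 mills → $2886000 × 4.35% × 34/366 = $11662.2787
Total = $110909.9262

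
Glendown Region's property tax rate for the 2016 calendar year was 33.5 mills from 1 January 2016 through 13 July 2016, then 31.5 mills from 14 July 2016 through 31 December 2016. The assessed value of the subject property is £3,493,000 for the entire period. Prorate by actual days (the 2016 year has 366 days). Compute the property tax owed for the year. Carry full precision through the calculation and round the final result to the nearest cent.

1 January – 13 July 2016: 195 days at 33.5 mills → £3,493,000 × 3.35% × 195/366 = £62,344.3238
14 July – 31 December 2016: 171 days at 31.5 mills → £3,493,000 × 3.15% × 171/366 = £51,407.2254
Total = £113,751.5492

£113,751.55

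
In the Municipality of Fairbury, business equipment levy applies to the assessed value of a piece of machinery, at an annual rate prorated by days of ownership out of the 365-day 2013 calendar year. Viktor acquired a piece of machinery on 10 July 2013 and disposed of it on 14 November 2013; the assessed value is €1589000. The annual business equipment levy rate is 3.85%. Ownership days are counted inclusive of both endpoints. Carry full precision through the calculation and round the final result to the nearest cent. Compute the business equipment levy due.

€21453.68

Days held (10 July – 14 November 2013): 128 out of 365
Tax = €1589000 × 3.85% × 128/365 = €21453.6767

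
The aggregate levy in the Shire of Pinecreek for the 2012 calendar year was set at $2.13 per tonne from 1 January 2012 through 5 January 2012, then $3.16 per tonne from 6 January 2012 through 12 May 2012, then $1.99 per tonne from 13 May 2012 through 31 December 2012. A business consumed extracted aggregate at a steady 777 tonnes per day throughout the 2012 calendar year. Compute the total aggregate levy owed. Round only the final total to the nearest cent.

$682827.60

1 January – 5 January 2012: 5 days × 777 tonnes/day = 3,885 tonnes at $2.13/tonne → $8275.05
6 January – 12 May 2012: 128 days × 777 tonnes/day = 99,456 tonnes at $3.16/tonne → $314280.96
13 May – 31 December 2012: 233 days × 777 tonnes/day = 181,041 tonnes at $1.99/tonne → $360271.59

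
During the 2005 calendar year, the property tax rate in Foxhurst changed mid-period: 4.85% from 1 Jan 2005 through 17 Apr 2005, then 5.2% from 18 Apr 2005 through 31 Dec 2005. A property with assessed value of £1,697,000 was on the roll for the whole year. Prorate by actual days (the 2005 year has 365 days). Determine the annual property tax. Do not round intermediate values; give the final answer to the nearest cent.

£86,502.83

1 Jan – 17 Apr 2005: 107 days at 4.85% → £1,697,000 × 4.85% × 107/365 = £24,127.6205
18 Apr – 31 Dec 2005: 258 days at 5.2% → £1,697,000 × 5.2% × 258/365 = £62,375.2110
Total = £86,502.8315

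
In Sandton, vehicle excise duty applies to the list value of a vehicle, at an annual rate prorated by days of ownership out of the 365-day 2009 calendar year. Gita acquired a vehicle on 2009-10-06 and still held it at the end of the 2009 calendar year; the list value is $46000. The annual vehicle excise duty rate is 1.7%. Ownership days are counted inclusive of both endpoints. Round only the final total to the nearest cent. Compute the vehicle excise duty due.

Days held (2009-10-06 to 2009-12-31): 87 out of 365
Tax = $46000 × 1.7% × 87/365 = $186.3945

$186.39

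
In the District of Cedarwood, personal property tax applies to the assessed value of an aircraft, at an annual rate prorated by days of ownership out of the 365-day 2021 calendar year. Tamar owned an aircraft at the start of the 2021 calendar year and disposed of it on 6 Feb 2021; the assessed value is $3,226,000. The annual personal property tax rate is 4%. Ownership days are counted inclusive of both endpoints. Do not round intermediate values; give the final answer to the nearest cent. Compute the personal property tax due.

Days held (1 Jan – 6 Feb 2021): 37 out of 365
Tax = $3,226,000 × 4% × 37/365 = $13,080.7671

$13,080.77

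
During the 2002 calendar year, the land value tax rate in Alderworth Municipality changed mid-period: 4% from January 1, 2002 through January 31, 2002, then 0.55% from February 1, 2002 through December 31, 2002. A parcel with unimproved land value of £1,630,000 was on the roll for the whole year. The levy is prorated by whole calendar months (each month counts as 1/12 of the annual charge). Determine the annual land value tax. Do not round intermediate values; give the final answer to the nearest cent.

January 1 – January 31, 2002: 1 month at 4% → £1,630,000 × 4% × 1/12 = £5,433.3333
February 1 – December 31, 2002: 11 months at 0.55% → £1,630,000 × 0.55% × 11/12 = £8,217.9167
Total = £13,651.2500

£13,651.25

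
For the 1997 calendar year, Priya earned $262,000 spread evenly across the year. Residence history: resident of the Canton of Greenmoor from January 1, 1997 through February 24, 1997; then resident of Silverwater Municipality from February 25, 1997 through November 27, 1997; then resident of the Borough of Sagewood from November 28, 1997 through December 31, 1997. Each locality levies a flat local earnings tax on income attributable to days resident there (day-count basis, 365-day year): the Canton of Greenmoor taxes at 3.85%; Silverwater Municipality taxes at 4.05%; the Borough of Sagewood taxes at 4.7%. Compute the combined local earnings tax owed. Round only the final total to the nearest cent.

The Canton of Greenmoor, January 1 – February 24, 1997: 55 days → $262,000 × 3.85% × 55/365 = $1,519.9589
Silverwater Municipality, February 25 – November 27, 1997: 276 days → $262,000 × 4.05% × 276/365 = $8,023.6603
The Borough of Sagewood, November 28 – December 31, 1997: 34 days → $262,000 × 4.7% × 34/365 = $1,147.0575
Total = $10,690.6767

$10,690.68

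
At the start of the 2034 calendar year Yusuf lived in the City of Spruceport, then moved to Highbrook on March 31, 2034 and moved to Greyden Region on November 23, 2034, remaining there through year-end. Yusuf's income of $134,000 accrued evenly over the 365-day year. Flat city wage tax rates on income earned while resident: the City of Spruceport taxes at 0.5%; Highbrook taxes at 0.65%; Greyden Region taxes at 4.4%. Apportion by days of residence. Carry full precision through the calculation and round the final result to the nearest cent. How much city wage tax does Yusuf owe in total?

$1,358.91

The City of Spruceport, January 1 – March 30, 2034: 89 days → $134,000 × 0.5% × 89/365 = $163.3699
Highbrook, March 31 – November 22, 2034: 237 days → $134,000 × 0.65% × 237/365 = $565.5534
Greyden Region, November 23 – December 31, 2034: 39 days → $134,000 × 4.4% × 39/365 = $629.9836
Total = $1,358.9068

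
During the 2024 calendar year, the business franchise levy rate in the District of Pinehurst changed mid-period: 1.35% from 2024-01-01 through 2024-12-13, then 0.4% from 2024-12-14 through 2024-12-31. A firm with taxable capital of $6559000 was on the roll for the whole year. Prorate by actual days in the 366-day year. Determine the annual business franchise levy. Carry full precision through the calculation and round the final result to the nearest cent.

2024-01-01 to 2024-12-13: 348 days at 1.35% → $6559000 × 1.35% × 348/366 = $84191.7541
2024-12-14 to 2024-12-31: 18 days at 0.4% → $6559000 × 0.4% × 18/366 = $1290.2951
Total = $85482.0492

$85482.05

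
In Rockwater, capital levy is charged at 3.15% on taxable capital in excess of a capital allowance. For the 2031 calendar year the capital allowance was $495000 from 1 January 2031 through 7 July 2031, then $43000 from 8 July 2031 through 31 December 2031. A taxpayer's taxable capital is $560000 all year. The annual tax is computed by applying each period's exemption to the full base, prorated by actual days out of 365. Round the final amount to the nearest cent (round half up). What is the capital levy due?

1 January – 7 July 2031: 188 days, exemption $495000 → ($560000 − $495000) × 3.15% × 188/365 = $1054.6027
8 July – 31 December 2031: 177 days, exemption $43000 → ($560000 − $43000) × 3.15% × 177/365 = $7897.3521
Total = $8951.9548

$8951.95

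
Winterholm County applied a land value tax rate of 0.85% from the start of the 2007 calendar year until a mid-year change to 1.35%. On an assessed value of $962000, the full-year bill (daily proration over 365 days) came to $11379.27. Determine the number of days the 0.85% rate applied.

122 days

Let d = days at the first rate; then 365 − d days at the second rate.
$962000 × [0.85%·d + 1.35%·(365−d)] / 365 = $11379.27
Solving gives d = 122, so the new rate took effect on 3 May 2007.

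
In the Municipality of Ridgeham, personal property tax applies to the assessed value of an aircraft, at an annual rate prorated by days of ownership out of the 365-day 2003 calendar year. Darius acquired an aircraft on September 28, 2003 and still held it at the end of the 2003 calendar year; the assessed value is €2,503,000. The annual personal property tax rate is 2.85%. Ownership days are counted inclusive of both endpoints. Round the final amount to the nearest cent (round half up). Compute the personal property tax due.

Days held (September 28 – December 31, 2003): 95 out of 365
Tax = €2,503,000 × 2.85% × 95/365 = €18,566.7740

€18,566.77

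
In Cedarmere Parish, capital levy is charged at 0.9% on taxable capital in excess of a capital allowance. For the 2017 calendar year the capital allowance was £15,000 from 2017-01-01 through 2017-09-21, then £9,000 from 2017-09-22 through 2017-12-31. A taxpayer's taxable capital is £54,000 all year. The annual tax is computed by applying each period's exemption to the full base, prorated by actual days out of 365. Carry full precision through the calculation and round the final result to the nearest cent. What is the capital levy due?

£365.94

2017-01-01 to 2017-09-21: 264 days, exemption £15,000 → (£54,000 − £15,000) × 0.9% × 264/365 = £253.8740
2017-09-22 to 2017-12-31: 101 days, exemption £9,000 → (£54,000 − £9,000) × 0.9% × 101/365 = £112.0685
Total = £365.9425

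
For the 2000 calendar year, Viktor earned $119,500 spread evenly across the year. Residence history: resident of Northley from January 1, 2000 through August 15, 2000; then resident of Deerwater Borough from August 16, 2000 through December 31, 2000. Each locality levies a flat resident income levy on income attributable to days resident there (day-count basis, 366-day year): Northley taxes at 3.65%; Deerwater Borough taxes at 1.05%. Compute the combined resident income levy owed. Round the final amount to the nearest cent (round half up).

$3,190.26

Northley, January 1 – August 15, 2000: 228 days → $119,500 × 3.65% × 228/366 = $2,717.1557
Deerwater Borough, August 16 – December 31, 2000: 138 days → $119,500 × 1.05% × 138/366 = $473.1025
Total = $3,190.2582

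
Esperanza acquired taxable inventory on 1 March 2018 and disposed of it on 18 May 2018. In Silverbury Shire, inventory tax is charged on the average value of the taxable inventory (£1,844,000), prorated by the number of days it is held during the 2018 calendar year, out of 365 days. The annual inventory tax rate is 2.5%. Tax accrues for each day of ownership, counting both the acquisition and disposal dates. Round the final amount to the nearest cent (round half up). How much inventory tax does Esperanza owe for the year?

Days held (1 March – 18 May 2018): 79 out of 365
Tax = £1,844,000 × 2.5% × 79/365 = £9,977.8082

£9,977.81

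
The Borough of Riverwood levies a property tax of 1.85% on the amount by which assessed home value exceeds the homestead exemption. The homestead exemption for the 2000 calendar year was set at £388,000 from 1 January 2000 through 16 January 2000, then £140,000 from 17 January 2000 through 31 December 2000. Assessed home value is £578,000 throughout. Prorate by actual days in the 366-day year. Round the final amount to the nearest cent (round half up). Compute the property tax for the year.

£7,902.43

1 January – 16 January 2000: 16 days, exemption £388,000 → (£578,000 − £388,000) × 1.85% × 16/366 = £153.6612
17 January – 31 December 2000: 350 days, exemption £140,000 → (£578,000 − £140,000) × 1.85% × 350/366 = £7,748.7705
Total = £7,902.4317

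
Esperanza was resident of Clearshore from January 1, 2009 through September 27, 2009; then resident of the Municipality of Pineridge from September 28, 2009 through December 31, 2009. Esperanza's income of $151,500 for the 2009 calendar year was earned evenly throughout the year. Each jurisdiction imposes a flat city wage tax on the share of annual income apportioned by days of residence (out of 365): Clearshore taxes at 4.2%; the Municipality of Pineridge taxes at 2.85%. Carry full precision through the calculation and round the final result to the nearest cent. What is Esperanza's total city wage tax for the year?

$5,830.67

Clearshore, January 1 – September 27, 2009: 270 days → $151,500 × 4.2% × 270/365 = $4,706.8767
The Municipality of Pineridge, September 28 – December 31, 2009: 95 days → $151,500 × 2.85% × 95/365 = $1,123.7979
Total = $5,830.6747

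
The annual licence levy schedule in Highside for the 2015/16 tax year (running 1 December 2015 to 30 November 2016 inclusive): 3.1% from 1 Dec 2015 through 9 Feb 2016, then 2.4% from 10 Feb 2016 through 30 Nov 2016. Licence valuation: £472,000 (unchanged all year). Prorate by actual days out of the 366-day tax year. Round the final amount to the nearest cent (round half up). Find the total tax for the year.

1 Dec 2015 – 9 Feb 2016: 71 days at 3.1% → £472,000 × 3.1% × 71/366 = £2,838.4481
10 Feb – 30 Nov 2016: 295 days at 2.4% → £472,000 × 2.4% × 295/366 = £9,130.4918
Total = £11,968.9399

£11,968.94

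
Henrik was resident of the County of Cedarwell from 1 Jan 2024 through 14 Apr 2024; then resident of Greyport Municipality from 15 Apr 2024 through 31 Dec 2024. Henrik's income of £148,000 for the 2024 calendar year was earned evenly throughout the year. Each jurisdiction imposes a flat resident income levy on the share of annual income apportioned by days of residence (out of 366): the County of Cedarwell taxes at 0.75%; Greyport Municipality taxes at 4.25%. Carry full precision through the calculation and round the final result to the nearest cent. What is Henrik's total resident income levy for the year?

£4,803.93

The County of Cedarwell, 1 Jan – 14 Apr 2024: 105 days → £148,000 × 0.75% × 105/366 = £318.4426
Greyport Municipality, 15 Apr – 31 Dec 2024: 261 days → £148,000 × 4.25% × 261/366 = £4,485.4918
Total = £4,803.9344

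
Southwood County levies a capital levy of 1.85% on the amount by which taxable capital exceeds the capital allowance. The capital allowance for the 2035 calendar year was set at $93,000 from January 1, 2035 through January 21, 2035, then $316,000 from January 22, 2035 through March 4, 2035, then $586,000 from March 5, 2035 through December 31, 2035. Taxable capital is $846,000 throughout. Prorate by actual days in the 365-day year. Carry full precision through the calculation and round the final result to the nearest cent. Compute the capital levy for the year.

January 1 – January 21, 2035: 21 days, exemption $93,000 → ($846,000 − $93,000) × 1.85% × 21/365 = $801.4808
January 22 – March 4, 2035: 42 days, exemption $316,000 → ($846,000 − $316,000) × 1.85% × 42/365 = $1,128.2466
March 5 – December 31, 2035: 302 days, exemption $586,000 → ($846,000 − $586,000) × 1.85% × 302/365 = $3,979.7808
Total = $5,909.5082

$5,909.51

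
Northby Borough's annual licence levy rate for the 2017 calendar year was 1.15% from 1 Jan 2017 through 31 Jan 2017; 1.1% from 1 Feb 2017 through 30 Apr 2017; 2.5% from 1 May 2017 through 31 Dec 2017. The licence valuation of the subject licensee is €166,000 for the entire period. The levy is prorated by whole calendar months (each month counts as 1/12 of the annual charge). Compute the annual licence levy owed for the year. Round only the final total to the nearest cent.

1 Jan – 31 Jan 2017: 1 month at 1.15% → €166,000 × 1.15% × 1/12 = €159.0833
1 Feb – 30 Apr 2017: 3 months at 1.1% → €166,000 × 1.1% × 3/12 = €456.5000
1 May – 31 Dec 2017: 8 months at 2.5% → €166,000 × 2.5% × 8/12 = €2,766.6667
Total = €3,382.2500

€3,382.25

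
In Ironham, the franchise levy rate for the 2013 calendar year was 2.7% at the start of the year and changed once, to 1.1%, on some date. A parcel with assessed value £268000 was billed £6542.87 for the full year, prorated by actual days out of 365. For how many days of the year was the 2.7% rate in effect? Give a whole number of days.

306 days

Let d = days at the first rate; then 365 − d days at the second rate.
£268000 × [2.7%·d + 1.1%·(365−d)] / 365 = £6542.87
Solving gives d = 306, so the new rate took effect on November 3, 2013.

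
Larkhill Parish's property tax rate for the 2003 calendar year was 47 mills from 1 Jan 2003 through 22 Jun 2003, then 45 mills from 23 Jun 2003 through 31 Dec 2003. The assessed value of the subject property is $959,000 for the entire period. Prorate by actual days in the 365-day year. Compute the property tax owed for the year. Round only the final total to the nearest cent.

$44,064.08

1 Jan – 22 Jun 2003: 173 days at 47 mills → $959,000 × 4.7% × 173/365 = $21,363.3671
23 Jun – 31 Dec 2003: 192 days at 45 mills → $959,000 × 4.5% × 192/365 = $22,700.7123
Total = $44,064.0795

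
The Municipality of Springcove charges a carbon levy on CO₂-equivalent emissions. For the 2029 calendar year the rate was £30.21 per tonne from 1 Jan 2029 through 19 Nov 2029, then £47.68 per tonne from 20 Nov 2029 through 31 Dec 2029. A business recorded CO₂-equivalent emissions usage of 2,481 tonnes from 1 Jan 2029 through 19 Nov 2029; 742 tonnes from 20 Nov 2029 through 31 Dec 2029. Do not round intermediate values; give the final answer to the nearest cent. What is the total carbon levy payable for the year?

1 Jan – 19 Nov 2029: 2,481 tonnes at £30.21/tonne → £74951.01
20 Nov – 31 Dec 2029: 742 tonnes at £47.68/tonne → £35378.56

£110329.57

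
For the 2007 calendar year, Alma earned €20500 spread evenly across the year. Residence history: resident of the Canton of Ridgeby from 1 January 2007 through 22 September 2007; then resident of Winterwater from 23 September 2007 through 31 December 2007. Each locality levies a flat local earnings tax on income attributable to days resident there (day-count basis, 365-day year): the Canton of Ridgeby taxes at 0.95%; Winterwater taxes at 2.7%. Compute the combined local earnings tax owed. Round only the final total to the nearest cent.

€293.04

The Canton of Ridgeby, 1 January – 22 September 2007: 265 days → €20500 × 0.95% × 265/365 = €141.3938
Winterwater, 23 September – 31 December 2007: 100 days → €20500 × 2.7% × 100/365 = €151.6438
Total = €293.0377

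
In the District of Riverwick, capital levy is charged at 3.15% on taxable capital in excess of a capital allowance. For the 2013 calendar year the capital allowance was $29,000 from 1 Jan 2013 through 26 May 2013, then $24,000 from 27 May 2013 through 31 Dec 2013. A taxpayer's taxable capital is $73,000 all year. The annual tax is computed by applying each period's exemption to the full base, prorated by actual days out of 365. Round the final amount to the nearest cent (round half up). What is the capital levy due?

1 Jan – 26 May 2013: 146 days, exemption $29,000 → ($73,000 − $29,000) × 3.15% × 146/365 = $554.4000
27 May – 31 Dec 2013: 219 days, exemption $24,000 → ($73,000 − $24,000) × 3.15% × 219/365 = $926.1000
Total = $1,480.5000

$1,480.50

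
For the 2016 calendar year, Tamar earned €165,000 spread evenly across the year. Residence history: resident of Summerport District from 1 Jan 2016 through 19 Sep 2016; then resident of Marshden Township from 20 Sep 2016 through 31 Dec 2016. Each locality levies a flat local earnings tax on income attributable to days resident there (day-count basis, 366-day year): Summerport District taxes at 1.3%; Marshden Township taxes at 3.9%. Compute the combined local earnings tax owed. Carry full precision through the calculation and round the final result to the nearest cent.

Summerport District, 1 Jan – 19 Sep 2016: 263 days → €165,000 × 1.3% × 263/366 = €1,541.3525
Marshden Township, 20 Sep – 31 Dec 2016: 103 days → €165,000 × 3.9% × 103/366 = €1,810.9426
Total = €3,352.2951

€3,352.30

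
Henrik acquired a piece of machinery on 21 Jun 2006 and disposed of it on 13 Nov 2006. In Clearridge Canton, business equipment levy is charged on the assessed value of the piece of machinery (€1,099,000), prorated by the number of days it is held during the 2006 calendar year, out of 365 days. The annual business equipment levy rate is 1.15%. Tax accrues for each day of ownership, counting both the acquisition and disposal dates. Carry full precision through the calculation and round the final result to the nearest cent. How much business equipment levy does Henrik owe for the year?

€5,055.40

Days held (21 Jun – 13 Nov 2006): 146 out of 365
Tax = €1,099,000 × 1.15% × 146/365 = €5,055.4000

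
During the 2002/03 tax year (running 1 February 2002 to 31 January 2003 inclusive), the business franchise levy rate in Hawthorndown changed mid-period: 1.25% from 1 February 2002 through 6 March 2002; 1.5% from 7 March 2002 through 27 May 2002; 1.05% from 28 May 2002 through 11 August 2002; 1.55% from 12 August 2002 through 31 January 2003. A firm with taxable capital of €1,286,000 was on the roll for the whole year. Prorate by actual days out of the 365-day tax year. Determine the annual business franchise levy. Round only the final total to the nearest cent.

€18,090.32

1 February – 6 March 2002: 34 days at 1.25% → €1,286,000 × 1.25% × 34/365 = €1,497.3973
7 March – 27 May 2002: 82 days at 1.5% → €1,286,000 × 1.5% × 82/365 = €4,333.6438
28 May – 11 August 2002: 76 days at 1.05% → €1,286,000 × 1.05% × 76/365 = €2,811.5836
12 August 2002 – 31 January 2003: 173 days at 1.55% → €1,286,000 × 1.55% × 173/365 = €9,447.6959
Total = €18,090.3205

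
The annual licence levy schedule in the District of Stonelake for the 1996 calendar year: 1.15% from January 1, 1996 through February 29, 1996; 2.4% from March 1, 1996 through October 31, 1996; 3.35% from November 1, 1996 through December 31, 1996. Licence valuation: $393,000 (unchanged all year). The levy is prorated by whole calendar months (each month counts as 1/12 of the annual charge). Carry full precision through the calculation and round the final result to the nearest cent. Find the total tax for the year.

$9,235.50

January 1 – February 29, 1996: 2 months at 1.15% → $393,000 × 1.15% × 2/12 = $753.2500
March 1 – October 31, 1996: 8 months at 2.4% → $393,000 × 2.4% × 8/12 = $6,288.0000
November 1 – December 31, 1996: 2 months at 3.35% → $393,000 × 3.35% × 2/12 = $2,194.2500
Total = $9,235.5000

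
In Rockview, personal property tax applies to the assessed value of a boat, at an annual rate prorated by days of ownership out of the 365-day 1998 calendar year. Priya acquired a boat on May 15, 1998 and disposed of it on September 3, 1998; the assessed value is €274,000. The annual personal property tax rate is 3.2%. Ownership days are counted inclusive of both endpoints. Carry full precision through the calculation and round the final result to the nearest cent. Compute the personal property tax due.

Days held (May 15 – September 3, 1998): 112 out of 365
Tax = €274,000 × 3.2% × 112/365 = €2,690.4548

€2,690.45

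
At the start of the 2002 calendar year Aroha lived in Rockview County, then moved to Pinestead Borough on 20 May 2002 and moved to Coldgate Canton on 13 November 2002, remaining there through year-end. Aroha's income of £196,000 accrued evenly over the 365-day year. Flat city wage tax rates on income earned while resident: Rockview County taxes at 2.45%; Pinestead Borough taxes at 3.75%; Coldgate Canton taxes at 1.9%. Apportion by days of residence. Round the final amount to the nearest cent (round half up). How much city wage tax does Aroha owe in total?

Rockview County, 1 January – 19 May 2002: 139 days → £196,000 × 2.45% × 139/365 = £1,828.7068
Pinestead Borough, 20 May – 12 November 2002: 177 days → £196,000 × 3.75% × 177/365 = £3,564.2466
Coldgate Canton, 13 November – 31 December 2002: 49 days → £196,000 × 1.9% × 49/365 = £499.9342
Total = £5,892.8877

£5,892.89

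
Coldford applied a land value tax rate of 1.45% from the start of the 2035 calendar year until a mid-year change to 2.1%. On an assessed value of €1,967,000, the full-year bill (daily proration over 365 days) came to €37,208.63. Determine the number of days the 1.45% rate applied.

Let d = days at the first rate; then 365 − d days at the second rate.
€1,967,000 × [1.45%·d + 2.1%·(365−d)] / 365 = €37,208.63
Solving gives d = 117, so the new rate took effect on 28 Apr 2035.

117 days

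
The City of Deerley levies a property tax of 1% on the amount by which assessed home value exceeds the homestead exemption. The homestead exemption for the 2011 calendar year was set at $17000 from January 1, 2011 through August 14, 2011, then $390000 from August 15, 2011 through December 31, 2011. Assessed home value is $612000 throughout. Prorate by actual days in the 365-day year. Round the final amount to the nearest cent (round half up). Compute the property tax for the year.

$4529.53

January 1 – August 14, 2011: 226 days, exemption $17000 → ($612000 − $17000) × 1% × 226/365 = $3684.1096
August 15 – December 31, 2011: 139 days, exemption $390000 → ($612000 − $390000) × 1% × 139/365 = $845.4247
Total = $4529.5342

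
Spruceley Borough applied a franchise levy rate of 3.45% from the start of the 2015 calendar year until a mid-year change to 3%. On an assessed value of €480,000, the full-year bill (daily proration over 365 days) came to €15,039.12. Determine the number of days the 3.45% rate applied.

108 days

Let d = days at the first rate; then 365 − d days at the second rate.
€480,000 × [3.45%·d + 3%·(365−d)] / 365 = €15,039.12
Solving gives d = 108, so the new rate took effect on 19 Apr 2015.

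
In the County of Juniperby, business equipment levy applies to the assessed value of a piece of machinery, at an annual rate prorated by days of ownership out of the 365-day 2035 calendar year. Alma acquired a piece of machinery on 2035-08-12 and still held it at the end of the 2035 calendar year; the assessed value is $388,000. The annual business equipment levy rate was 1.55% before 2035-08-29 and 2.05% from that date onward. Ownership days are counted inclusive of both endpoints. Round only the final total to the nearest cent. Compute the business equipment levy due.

$3,004.08

2035-08-12 to 2035-08-28: 17 days at 1.55% → $388,000 × 1.55% × 17/365 = $280.1041
2035-08-29 to 2035-12-31: 125 days at 2.05% → $388,000 × 2.05% × 125/365 = $2,723.9726
Total = $3,004.0767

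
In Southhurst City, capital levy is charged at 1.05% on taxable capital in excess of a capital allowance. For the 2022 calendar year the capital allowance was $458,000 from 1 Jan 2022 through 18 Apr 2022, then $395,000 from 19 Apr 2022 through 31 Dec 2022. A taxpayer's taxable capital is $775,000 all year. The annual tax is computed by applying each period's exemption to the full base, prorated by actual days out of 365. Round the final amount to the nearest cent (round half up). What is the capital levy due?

$3,794.27

1 Jan – 18 Apr 2022: 108 days, exemption $458,000 → ($775,000 − $458,000) × 1.05% × 108/365 = $984.8712
19 Apr – 31 Dec 2022: 257 days, exemption $395,000 → ($775,000 − $395,000) × 1.05% × 257/365 = $2,809.3973
Total = $3,794.2685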